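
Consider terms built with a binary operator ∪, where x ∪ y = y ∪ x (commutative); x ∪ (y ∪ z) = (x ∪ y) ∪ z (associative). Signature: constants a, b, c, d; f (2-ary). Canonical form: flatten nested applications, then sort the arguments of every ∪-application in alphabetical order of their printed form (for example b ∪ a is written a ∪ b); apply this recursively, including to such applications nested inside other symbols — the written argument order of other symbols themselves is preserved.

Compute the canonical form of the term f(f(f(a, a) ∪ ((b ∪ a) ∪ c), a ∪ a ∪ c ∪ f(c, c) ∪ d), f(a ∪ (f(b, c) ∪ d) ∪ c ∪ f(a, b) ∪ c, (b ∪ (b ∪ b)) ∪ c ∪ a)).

Answer: f(f(a ∪ b ∪ c ∪ f(a, a), a ∪ a ∪ c ∪ d ∪ f(c, c)), f(a ∪ c ∪ c ∪ d ∪ f(a, b) ∪ f(b, c), a ∪ b ∪ b ∪ b ∪ c))

Derivation:
Work inside:  a ∪ (f(b, c) ∪ d) ∪ c ∪ f(a, b) ∪ c
Merge nested applications:  a ∪ f(b, c) ∪ d ∪ c ∪ f(a, b) ∪ c
Sort arguments:  a ∪ c ∪ c ∪ d ∪ f(a, b) ∪ f(b, c)
Reassemble:  f(f(a ∪ b ∪ c ∪ f(a, a), a ∪ a ∪ c ∪ d ∪ f(c, c)), f(a ∪ c ∪ c ∪ d ∪ f(a, b) ∪ f(b, c), a ∪ b ∪ b ∪ b ∪ c))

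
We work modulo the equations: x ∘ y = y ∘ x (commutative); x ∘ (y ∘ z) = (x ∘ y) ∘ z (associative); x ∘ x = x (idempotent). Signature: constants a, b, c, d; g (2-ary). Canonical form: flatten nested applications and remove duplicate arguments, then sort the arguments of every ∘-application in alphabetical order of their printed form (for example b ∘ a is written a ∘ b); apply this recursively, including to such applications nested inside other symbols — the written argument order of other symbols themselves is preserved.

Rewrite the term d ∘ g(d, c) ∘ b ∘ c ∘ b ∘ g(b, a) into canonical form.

Answer: b ∘ c ∘ d ∘ g(b, a) ∘ g(d, c)

Derivation:
Idempotence:  drop duplicate b
Sort:  b ∘ c ∘ d ∘ g(b, a) ∘ g(d, c)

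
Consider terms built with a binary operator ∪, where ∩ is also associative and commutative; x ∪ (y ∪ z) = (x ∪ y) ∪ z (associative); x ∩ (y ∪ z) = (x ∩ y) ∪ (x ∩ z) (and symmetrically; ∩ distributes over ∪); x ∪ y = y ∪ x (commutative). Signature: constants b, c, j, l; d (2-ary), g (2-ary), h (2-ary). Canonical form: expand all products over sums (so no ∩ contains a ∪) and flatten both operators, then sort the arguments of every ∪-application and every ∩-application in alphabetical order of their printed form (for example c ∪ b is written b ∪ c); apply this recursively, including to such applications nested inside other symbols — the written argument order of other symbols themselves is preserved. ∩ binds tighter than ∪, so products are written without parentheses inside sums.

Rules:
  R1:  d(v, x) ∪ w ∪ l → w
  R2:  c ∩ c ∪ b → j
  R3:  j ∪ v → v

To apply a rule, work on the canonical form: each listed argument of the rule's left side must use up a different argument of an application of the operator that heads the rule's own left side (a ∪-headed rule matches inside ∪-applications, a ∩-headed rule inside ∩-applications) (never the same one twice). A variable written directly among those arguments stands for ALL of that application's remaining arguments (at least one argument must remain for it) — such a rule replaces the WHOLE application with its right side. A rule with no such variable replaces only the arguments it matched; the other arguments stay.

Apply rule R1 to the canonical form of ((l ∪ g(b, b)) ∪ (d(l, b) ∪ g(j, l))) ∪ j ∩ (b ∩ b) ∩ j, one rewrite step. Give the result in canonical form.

Canonical form:  b ∩ b ∩ j ∩ j ∪ d(l, b) ∪ g(b, b) ∪ g(j, l) ∪ l
Match R1:  consume d(l, b), l;  v := l, w := b ∩ b ∩ j ∩ j ∪ g(b, b) ∪ g(j, l), x := b
Every leftover argument binds to the variable; the entire application is replaced.
Result:  b ∩ b ∩ j ∩ j ∪ g(b, b) ∪ g(j, l)

Answer: b ∩ b ∩ j ∩ j ∪ g(b, b) ∪ g(j, l)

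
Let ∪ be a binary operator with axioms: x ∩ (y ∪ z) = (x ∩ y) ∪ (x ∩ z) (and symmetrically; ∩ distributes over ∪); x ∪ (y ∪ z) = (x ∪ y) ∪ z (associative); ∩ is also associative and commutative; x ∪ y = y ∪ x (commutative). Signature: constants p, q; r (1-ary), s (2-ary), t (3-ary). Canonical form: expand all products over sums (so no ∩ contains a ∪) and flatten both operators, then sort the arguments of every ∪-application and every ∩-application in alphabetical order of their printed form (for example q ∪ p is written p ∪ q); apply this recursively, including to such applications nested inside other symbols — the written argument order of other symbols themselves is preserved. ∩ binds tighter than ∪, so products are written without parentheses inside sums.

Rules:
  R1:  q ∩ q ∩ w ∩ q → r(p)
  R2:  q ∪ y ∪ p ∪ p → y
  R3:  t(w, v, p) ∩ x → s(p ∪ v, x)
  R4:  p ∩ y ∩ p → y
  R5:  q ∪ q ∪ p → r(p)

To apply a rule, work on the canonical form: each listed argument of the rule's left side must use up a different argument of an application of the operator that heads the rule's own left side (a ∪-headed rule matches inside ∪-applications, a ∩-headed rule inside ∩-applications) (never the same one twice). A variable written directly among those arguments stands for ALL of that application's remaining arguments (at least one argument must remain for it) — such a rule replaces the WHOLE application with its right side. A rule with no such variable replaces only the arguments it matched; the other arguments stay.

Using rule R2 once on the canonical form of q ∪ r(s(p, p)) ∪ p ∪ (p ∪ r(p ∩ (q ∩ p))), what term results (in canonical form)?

Canonical form:  p ∪ p ∪ q ∪ r(p ∩ p ∩ q) ∪ r(s(p, p))
Apply R2:  consuming p, p, q;  y := r(p ∩ p ∩ q) ∪ r(s(p, p))
The variable takes the whole remainder — replace the entire application.
Result:  r(p ∩ p ∩ q) ∪ r(s(p, p))

Answer: r(p ∩ p ∩ q) ∪ r(s(p, p))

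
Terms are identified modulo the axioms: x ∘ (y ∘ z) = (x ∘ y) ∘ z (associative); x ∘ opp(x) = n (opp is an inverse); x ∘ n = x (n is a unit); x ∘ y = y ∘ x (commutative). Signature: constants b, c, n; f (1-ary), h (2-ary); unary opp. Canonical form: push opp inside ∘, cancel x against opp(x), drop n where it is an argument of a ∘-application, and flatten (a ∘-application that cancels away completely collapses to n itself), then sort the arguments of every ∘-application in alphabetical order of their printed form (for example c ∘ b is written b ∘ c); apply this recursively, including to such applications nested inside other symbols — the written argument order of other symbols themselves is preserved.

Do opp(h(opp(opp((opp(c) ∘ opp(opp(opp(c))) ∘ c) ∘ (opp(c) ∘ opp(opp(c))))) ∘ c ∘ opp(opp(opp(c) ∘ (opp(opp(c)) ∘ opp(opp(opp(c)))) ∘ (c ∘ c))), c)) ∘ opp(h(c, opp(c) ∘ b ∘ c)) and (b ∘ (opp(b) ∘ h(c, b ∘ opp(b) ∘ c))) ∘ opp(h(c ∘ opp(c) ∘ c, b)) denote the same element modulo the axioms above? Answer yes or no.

Left:  opp(h(opp(opp((opp(c) ∘ opp(opp(opp(c))) ∘ c) ∘ (opp(c) ∘ opp(opp(c))))) ∘ c ∘ opp(opp(opp(c) ∘ (opp(opp(c)) ∘ opp(opp(opp(c)))) ∘ (c ∘ c))), c)) ∘ opp(h(c, opp(c) ∘ b ∘ c))
  Push opp inside:  distribute opp over ∘ and collapse double opp
  Combine occurrences:  opp(h(c, c)) ∘ opp(h(c, b))
  Order the arguments:  opp(h(c, b)) ∘ opp(h(c, c))
Right:  (b ∘ (opp(b) ∘ h(c, b ∘ opp(b) ∘ c))) ∘ opp(h(c ∘ opp(c) ∘ c, b))
  Cancel:  b cancels
  Collect terms:  h(c, c) ∘ opp(h(c, b))

Answer: no — opp(h(c, b)) ∘ opp(h(c, c)) vs h(c, c) ∘ opp(h(c, b))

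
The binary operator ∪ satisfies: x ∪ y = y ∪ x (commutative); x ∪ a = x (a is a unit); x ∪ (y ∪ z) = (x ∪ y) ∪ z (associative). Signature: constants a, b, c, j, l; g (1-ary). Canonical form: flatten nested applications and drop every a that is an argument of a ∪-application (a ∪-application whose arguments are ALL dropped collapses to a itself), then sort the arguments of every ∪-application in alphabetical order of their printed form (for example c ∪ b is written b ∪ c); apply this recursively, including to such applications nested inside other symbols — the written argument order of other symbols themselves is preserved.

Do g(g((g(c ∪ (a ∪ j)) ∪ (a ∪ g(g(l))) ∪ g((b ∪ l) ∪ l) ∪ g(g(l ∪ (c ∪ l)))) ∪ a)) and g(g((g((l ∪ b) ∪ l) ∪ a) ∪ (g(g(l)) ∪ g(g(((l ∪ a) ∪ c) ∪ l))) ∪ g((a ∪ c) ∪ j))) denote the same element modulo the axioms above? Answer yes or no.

Left:  g(g((g(c ∪ (a ∪ j)) ∪ (a ∪ g(g(l))) ∪ g((b ∪ l) ∪ l) ∪ g(g(l ∪ (c ∪ l)))) ∪ a))
  Descend into:  (g(c ∪ (a ∪ j)) ∪ (a ∪ g(g(l))) ∪ g((b ∪ l) ∪ l) ∪ g(g(l ∪ (c ∪ l)))) ∪ a
  Un-nest:  g(c ∪ (a ∪ j)) ∪ a ∪ g(g(l)) ∪ g((b ∪ l) ∪ l) ∪ g(g(l ∪ (c ∪ l))) ∪ a
  Canonicalize subterm:  g(c ∪ (a ∪ j))  →  g(c ∪ j)
  Inside:  g((b ∪ l) ∪ l)  →  g(b ∪ l ∪ l)
  Simplify inside:  g(g(l ∪ (c ∪ l)))  →  g(g(c ∪ l ∪ l))
  Drop the unit:  drop a (×2)
  Sort:  g(b ∪ l ∪ l) ∪ g(c ∪ j) ∪ g(g(c ∪ l ∪ l)) ∪ g(g(l))
  Rebuild:  g(g(g(b ∪ l ∪ l) ∪ g(c ∪ j) ∪ g(g(c ∪ l ∪ l)) ∪ g(g(l))))
Right:  g(g((g((l ∪ b) ∪ l) ∪ a) ∪ (g(g(l)) ∪ g(g(((l ∪ a) ∪ c) ∪ l))) ∪ g((a ∪ c) ∪ j)))
  Descend into:  (g((l ∪ b) ∪ l) ∪ a) ∪ (g(g(l)) ∪ g(g(((l ∪ a) ∪ c) ∪ l))) ∪ g((a ∪ c) ∪ j)
  Flatten:  g((l ∪ b) ∪ l) ∪ a ∪ g(g(l)) ∪ g(g(((l ∪ a) ∪ c) ∪ l)) ∪ g((a ∪ c) ∪ j)
  Inside:  g((l ∪ b) ∪ l)  →  g(b ∪ l ∪ l)
  Canonicalize subterm:  g(g(((l ∪ a) ∪ c) ∪ l))  →  g(g(c ∪ l ∪ l))
  Inside:  g((a ∪ c) ∪ j)  →  g(c ∪ j)
  Units out:  drop a
  Order the arguments:  g(b ∪ l ∪ l) ∪ g(c ∪ j) ∪ g(g(c ∪ l ∪ l)) ∪ g(g(l))
  Reassemble:  g(g(g(b ∪ l ∪ l) ∪ g(c ∪ j) ∪ g(g(c ∪ l ∪ l)) ∪ g(g(l))))

Answer: yes — both canonical forms are g(g(g(b ∪ l ∪ l) ∪ g(c ∪ j) ∪ g(g(c ∪ l ∪ l)) ∪ g(g(l))))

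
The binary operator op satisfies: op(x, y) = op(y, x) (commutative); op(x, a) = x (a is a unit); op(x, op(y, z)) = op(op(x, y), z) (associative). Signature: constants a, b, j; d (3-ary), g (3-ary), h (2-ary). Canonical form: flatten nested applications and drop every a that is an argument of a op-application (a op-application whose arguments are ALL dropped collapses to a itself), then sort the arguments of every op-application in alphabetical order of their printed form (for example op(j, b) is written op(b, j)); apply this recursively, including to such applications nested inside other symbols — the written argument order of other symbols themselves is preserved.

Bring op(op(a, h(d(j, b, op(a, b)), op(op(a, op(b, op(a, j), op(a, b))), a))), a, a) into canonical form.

Flatten:  op(a, h(d(j, b, op(a, b)), op(op(a, op(b, op(a, j), op(a, b))), a)), a, a)
Canonicalize subterm:  h(d(j, b, op(a, b)), op(op(a, op(b, op(a, j), op(a, b))), a))  →  h(d(j, b, b), op(b, b, j))
Units out:  drop a (×3)
Sort arguments:  h(d(j, b, b), op(b, b, j))

Answer: h(d(j, b, b), op(b, b, j))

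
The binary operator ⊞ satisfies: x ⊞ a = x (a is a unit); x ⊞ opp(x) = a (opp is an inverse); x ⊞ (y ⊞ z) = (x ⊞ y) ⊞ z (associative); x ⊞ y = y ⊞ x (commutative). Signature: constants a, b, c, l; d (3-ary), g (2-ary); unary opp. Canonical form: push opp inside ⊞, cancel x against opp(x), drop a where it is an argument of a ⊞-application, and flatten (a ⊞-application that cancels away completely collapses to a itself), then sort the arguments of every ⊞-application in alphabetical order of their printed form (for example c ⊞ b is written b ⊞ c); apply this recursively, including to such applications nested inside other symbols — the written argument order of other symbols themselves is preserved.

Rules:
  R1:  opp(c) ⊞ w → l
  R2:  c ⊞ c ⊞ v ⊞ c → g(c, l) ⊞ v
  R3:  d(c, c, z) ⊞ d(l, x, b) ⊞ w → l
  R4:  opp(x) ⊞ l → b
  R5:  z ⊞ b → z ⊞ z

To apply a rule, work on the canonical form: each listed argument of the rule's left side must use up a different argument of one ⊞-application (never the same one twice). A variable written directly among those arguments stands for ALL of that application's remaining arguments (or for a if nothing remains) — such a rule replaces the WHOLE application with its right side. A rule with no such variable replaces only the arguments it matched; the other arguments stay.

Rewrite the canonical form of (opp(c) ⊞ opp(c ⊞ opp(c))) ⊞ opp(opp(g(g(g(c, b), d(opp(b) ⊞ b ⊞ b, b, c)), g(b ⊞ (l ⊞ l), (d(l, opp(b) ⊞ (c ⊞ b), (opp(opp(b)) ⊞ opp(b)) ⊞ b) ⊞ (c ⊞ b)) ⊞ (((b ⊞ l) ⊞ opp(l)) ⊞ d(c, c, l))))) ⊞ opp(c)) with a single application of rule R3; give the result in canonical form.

Canonical form:  g(g(g(c, b), d(b, b, c)), g(b ⊞ l ⊞ l, b ⊞ b ⊞ c ⊞ d(c, c, l) ⊞ d(l, c, b)))
Apply R3:  consuming d(c, c, l), d(l, c, b);  w := b ⊞ b ⊞ c, x := c, z := l
The variable takes the whole remainder — replace the entire application.
Result:  g(g(g(c, b), d(b, b, c)), g(b ⊞ l ⊞ l, l))

Answer: g(g(g(c, b), d(b, b, c)), g(b ⊞ l ⊞ l, l))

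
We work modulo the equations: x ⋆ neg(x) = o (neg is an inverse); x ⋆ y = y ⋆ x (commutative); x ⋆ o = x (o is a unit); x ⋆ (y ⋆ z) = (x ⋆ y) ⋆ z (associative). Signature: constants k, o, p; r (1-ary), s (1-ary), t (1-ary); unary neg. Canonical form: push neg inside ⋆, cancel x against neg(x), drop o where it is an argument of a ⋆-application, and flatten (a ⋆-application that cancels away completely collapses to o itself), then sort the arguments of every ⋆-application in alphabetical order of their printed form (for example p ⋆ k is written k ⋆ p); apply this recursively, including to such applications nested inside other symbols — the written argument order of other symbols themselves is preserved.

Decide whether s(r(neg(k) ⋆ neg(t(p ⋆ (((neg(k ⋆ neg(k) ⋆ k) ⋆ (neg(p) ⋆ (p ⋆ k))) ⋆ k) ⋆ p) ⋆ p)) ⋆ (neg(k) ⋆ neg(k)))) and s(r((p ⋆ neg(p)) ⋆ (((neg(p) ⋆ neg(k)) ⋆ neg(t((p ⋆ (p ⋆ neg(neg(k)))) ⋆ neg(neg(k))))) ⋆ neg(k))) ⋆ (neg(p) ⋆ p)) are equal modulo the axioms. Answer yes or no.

Answer: no — s(r(neg(k) ⋆ neg(k) ⋆ neg(k) ⋆ neg(t(k ⋆ p ⋆ p ⋆ p)))) vs s(r(neg(k) ⋆ neg(k) ⋆ neg(p) ⋆ neg(t(k ⋆ k ⋆ p ⋆ p))))

Derivation:
Left:  s(r(neg(k) ⋆ neg(t(p ⋆ (((neg(k ⋆ neg(k) ⋆ k) ⋆ (neg(p) ⋆ (p ⋆ k))) ⋆ k) ⋆ p) ⋆ p)) ⋆ (neg(k) ⋆ neg(k))))
  Work inside:  neg(k) ⋆ neg(t(p ⋆ (((neg(k ⋆ neg(k) ⋆ k) ⋆ (neg(p) ⋆ (p ⋆ k))) ⋆ k) ⋆ p) ⋆ p)) ⋆ (neg(k) ⋆ neg(k))
  Push neg inside:  distribute neg over ⋆ and collapse double neg
  Combine occurrences:  neg(k) ⋆ neg(k) ⋆ neg(k) ⋆ neg(t(k ⋆ p ⋆ p ⋆ p))
  Reassemble:  s(r(neg(k) ⋆ neg(k) ⋆ neg(k) ⋆ neg(t(k ⋆ p ⋆ p ⋆ p))))
Right:  s(r((p ⋆ neg(p)) ⋆ (((neg(p) ⋆ neg(k)) ⋆ neg(t((p ⋆ (p ⋆ neg(neg(k)))) ⋆ neg(neg(k))))) ⋆ neg(k))) ⋆ (neg(p) ⋆ p))
  Descend into:  r((p ⋆ neg(p)) ⋆ (((neg(p) ⋆ neg(k)) ⋆ neg(t((p ⋆ (p ⋆ neg(neg(k)))) ⋆ neg(neg(k))))) ⋆ neg(k))) ⋆ (neg(p) ⋆ p)
  Push neg inside:  distribute neg over ⋆ and collapse double neg
  Cancel:  p cancels
  Combine occurrences:  r(neg(k) ⋆ neg(k) ⋆ neg(p) ⋆ neg(t(k ⋆ k ⋆ p ⋆ p)))
  Rebuild:  s(r(neg(k) ⋆ neg(k) ⋆ neg(p) ⋆ neg(t(k ⋆ k ⋆ p ⋆ p))))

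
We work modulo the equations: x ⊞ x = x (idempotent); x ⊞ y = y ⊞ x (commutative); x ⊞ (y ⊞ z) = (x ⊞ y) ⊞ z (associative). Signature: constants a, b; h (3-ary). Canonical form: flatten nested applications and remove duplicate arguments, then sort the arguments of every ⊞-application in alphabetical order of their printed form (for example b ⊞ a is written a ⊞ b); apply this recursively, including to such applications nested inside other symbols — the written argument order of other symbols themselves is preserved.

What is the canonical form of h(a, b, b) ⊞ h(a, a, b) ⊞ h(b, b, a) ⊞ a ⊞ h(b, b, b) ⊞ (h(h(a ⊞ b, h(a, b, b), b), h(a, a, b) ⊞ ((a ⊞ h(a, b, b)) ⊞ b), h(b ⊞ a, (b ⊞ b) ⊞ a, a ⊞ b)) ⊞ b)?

Answer: a ⊞ b ⊞ h(a, a, b) ⊞ h(a, b, b) ⊞ h(b, b, a) ⊞ h(b, b, b) ⊞ h(h(a ⊞ b, h(a, b, b), b), a ⊞ b ⊞ h(a, a, b) ⊞ h(a, b, b), h(a ⊞ b, a ⊞ b, a ⊞ b))

Derivation:
Merge nested applications:  h(a, b, b) ⊞ h(a, a, b) ⊞ h(b, b, a) ⊞ a ⊞ h(b, b, b) ⊞ h(h(a ⊞ b, h(a, b, b), b), h(a, a, b) ⊞ ((a ⊞ h(a, b, b)) ⊞ b), h(b ⊞ a, (b ⊞ b) ⊞ a, a ⊞ b)) ⊞ b
Canonicalize subterm:  h(h(a ⊞ b, h(a, b, b), b), h(a, a, b) ⊞ ((a ⊞ h(a, b, b)) ⊞ b), h(b ⊞ a, (b ⊞ b) ⊞ a, a ⊞ b))  →  h(h(a ⊞ b, h(a, b, b), b), a ⊞ b ⊞ h(a, a, b) ⊞ h(a, b, b), h(a ⊞ b, a ⊞ b, a ⊞ b))
Sort arguments:  a ⊞ b ⊞ h(a, a, b) ⊞ h(a, b, b) ⊞ h(b, b, a) ⊞ h(b, b, b) ⊞ h(h(a ⊞ b, h(a, b, b), b), a ⊞ b ⊞ h(a, a, b) ⊞ h(a, b, b), h(a ⊞ b, a ⊞ b, a ⊞ b))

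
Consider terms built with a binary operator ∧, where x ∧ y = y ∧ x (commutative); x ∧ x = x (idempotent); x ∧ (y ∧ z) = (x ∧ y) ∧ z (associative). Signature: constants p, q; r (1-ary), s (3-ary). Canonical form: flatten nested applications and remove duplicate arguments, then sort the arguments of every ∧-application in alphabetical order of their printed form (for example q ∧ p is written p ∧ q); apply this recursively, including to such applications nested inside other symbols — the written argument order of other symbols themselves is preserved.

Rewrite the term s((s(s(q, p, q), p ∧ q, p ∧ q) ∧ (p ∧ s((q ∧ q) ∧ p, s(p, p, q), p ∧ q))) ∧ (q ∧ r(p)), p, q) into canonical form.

Descend into:  (s(s(q, p, q), p ∧ q, p ∧ q) ∧ (p ∧ s((q ∧ q) ∧ p, s(p, p, q), p ∧ q))) ∧ (q ∧ r(p))
Flatten:  s(s(q, p, q), p ∧ q, p ∧ q) ∧ p ∧ s((q ∧ q) ∧ p, s(p, p, q), p ∧ q) ∧ q ∧ r(p)
Simplify inside:  s((q ∧ q) ∧ p, s(p, p, q), p ∧ q)  →  s(p ∧ q, s(p, p, q), p ∧ q)
Sort arguments:  p ∧ q ∧ r(p) ∧ s(p ∧ q, s(p, p, q), p ∧ q) ∧ s(s(q, p, q), p ∧ q, p ∧ q)
Rebuild:  s(p ∧ q ∧ r(p) ∧ s(p ∧ q, s(p, p, q), p ∧ q) ∧ s(s(q, p, q), p ∧ q, p ∧ q), p, q)

Answer: s(p ∧ q ∧ r(p) ∧ s(p ∧ q, s(p, p, q), p ∧ q) ∧ s(s(q, p, q), p ∧ q, p ∧ q), p, q)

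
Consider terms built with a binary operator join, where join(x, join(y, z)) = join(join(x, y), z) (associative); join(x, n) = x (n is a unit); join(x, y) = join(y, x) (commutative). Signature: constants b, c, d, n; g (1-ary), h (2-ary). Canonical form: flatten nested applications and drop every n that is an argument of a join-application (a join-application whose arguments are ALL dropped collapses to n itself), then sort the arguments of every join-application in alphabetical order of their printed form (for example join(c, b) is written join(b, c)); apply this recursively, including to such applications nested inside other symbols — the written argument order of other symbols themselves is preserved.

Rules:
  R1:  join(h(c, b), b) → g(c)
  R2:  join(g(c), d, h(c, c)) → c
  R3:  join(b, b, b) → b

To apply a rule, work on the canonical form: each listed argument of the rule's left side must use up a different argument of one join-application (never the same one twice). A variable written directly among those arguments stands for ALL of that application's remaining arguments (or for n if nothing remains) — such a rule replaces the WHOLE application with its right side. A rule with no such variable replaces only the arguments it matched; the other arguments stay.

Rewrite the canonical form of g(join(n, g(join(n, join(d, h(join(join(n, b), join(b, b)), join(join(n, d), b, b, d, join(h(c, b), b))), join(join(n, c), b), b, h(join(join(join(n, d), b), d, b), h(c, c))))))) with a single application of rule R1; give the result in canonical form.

Canonical form:  g(g(join(b, b, c, d, h(join(b, b, b), join(b, b, b, d, d, h(c, b))), h(join(b, b, d, d), h(c, c)))))
R1 matches:  uses b, h(c, b)
Result:  g(g(join(b, b, c, d, h(join(b, b, b), join(b, b, d, d, g(c))), h(join(b, b, d, d), h(c, c)))))

Answer: g(g(join(b, b, c, d, h(join(b, b, b), join(b, b, d, d, g(c))), h(join(b, b, d, d), h(c, c)))))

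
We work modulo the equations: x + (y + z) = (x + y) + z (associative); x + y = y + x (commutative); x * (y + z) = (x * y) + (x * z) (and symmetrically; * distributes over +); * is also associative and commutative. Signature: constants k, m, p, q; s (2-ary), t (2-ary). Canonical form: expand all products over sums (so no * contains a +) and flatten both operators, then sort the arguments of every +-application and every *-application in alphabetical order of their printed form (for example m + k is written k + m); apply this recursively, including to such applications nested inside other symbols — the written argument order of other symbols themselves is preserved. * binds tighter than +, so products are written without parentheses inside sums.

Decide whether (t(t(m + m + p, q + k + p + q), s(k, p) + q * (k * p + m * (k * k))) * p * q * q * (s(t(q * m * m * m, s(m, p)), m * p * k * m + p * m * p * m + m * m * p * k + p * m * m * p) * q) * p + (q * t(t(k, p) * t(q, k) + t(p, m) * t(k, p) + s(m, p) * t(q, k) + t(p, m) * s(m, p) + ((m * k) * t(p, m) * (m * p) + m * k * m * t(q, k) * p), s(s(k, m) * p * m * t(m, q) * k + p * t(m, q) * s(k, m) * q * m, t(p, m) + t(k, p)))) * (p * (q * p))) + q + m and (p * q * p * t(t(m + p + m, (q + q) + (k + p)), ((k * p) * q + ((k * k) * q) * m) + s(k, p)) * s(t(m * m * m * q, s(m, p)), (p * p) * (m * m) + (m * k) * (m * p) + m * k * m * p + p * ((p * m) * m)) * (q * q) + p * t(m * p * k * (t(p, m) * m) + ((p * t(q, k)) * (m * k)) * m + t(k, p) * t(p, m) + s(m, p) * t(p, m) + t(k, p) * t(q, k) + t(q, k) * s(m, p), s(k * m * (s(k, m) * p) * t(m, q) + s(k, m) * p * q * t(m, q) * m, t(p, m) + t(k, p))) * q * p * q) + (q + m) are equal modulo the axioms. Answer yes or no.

Left:  (t(t(m + m + p, q + k + p + q), s(k, p) + q * (k * p + m * (k * k))) * p * q * q * (s(t(q * m * m * m, s(m, p)), m * p * k * m + p * m * p * m + m * m * p * k + p * m * m * p) * q) * p + (q * t(t(k, p) * t(q, k) + t(p, m) * t(k, p) + s(m, p) * t(q, k) + t(p, m) * s(m, p) + ((m * k) * t(p, m) * (m * p) + m * k * m * t(q, k) * p), s(s(k, m) * p * m * t(m, q) * k + p * t(m, q) * s(k, m) * q * m, t(p, m) + t(k, p)))) * (p * (q * p))) + q + m
  Distribute:  p * p * q * q * q * s(t(m * m * m * q, s(m, p)), k * m * m * p + k * m * m * p + m * m * p * p + m * m * p * p) * t(t(m + m + p, k + p + q + q), k * k * m * q + k * p * q + s(k, p)) + p * p * q * q * t(k * m * m * p * t(p, m) + k * m * m * p * t(q, k) + s(m, p) * t(p, m) + s(m, p) * t(q, k) + t(k, p) * t(p, m) + t(k, p) * t(q, k), s(k * m * p * s(k, m) * t(m, q) + m * p * q * s(k, m) * t(m, q), t(k, p) + t(p, m))) + q + m
  Sort arguments:  m + p * p * q * q * q * s(t(m * m * m * q, s(m, p)), k * m * m * p + k * m * m * p + m * m * p * p + m * m * p * p) * t(t(m + m + p, k + p + q + q), k * k * m * q + k * p * q + s(k, p)) + p * p * q * q * t(k * m * m * p * t(p, m) + k * m * m * p * t(q, k) + s(m, p) * t(p, m) + s(m, p) * t(q, k) + t(k, p) * t(p, m) + t(k, p) * t(q, k), s(k * m * p * s(k, m) * t(m, q) + m * p * q * s(k, m) * t(m, q), t(k, p) + t(p, m))) + q
Right:  (p * q * p * t(t(m + p + m, (q + q) + (k + p)), ((k * p) * q + ((k * k) * q) * m) + s(k, p)) * s(t(m * m * m * q, s(m, p)), (p * p) * (m * m) + (m * k) * (m * p) + m * k * m * p + p * ((p * m) * m)) * (q * q) + p * t(m * p * k * (t(p, m) * m) + ((p * t(q, k)) * (m * k)) * m + t(k, p) * t(p, m) + s(m, p) * t(p, m) + t(k, p) * t(q, k) + t(q, k) * s(m, p), s(k * m * (s(k, m) * p) * t(m, q) + s(k, m) * p * q * t(m, q) * m, t(p, m) + t(k, p))) * q * p * q) + (q + m)
  Flatten:  p * p * q * q * q * s(t(m * m * m * q, s(m, p)), k * m * m * p + k * m * m * p + m * m * p * p + m * m * p * p) * t(t(m + m + p, k + p + q + q), k * k * m * q + k * p * q + s(k, p)) + p * p * q * q * t(k * m * m * p * t(p, m) + k * m * m * p * t(q, k) + s(m, p) * t(p, m) + s(m, p) * t(q, k) + t(k, p) * t(p, m) + t(k, p) * t(q, k), s(k * m * p * s(k, m) * t(m, q) + m * p * q * s(k, m) * t(m, q), t(k, p) + t(p, m))) + q + m
  Sort arguments:  m + p * p * q * q * q * s(t(m * m * m * q, s(m, p)), k * m * m * p + k * m * m * p + m * m * p * p + m * m * p * p) * t(t(m + m + p, k + p + q + q), k * k * m * q + k * p * q + s(k, p)) + p * p * q * q * t(k * m * m * p * t(p, m) + k * m * m * p * t(q, k) + s(m, p) * t(p, m) + s(m, p) * t(q, k) + t(k, p) * t(p, m) + t(k, p) * t(q, k), s(k * m * p * s(k, m) * t(m, q) + m * p * q * s(k, m) * t(m, q), t(k, p) + t(p, m))) + q

Answer: yes — both canonical forms are m + p * p * q * q * q * s(t(m * m * m * q, s(m, p)), k * m * m * p + k * m * m * p + m * m * p * p + m * m * p * p) * t(t(m + m + p, k + p + q + q), k * k * m * q + k * p * q + s(k, p)) + p * p * q * q * t(k * m * m * p * t(p, m) + k * m * m * p * t(q, k) + s(m, p) * t(p, m) + s(m, p) * t(q, k) + t(k, p) * t(p, m) + t(k, p) * t(q, k), s(k * m * p * s(k, m) * t(m, q) + m * p * q * s(k, m) * t(m, q), t(k, p) + t(p, m))) + q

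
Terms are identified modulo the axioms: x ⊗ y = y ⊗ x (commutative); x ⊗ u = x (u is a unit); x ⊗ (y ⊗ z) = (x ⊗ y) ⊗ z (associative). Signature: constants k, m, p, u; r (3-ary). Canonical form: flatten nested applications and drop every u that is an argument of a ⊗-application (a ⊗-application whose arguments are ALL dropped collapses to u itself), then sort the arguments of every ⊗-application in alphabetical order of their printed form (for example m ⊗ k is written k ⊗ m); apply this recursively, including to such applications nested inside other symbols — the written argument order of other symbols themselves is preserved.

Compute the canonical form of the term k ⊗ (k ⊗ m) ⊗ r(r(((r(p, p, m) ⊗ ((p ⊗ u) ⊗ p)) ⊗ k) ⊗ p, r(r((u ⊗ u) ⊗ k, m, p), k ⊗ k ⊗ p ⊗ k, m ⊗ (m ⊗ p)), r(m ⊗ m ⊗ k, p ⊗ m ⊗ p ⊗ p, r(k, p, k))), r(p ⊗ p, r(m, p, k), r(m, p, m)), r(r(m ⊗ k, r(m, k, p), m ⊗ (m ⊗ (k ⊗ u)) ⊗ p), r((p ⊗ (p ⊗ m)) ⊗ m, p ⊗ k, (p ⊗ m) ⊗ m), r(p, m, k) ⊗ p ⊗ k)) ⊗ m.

Flatten:  k ⊗ k ⊗ m ⊗ r(r(((r(p, p, m) ⊗ ((p ⊗ u) ⊗ p)) ⊗ k) ⊗ p, r(r((u ⊗ u) ⊗ k, m, p), k ⊗ k ⊗ p ⊗ k, m ⊗ (m ⊗ p)), r(m ⊗ m ⊗ k, p ⊗ m ⊗ p ⊗ p, r(k, p, k))), r(p ⊗ p, r(m, p, k), r(m, p, m)), r(r(m ⊗ k, r(m, k, p), m ⊗ (m ⊗ (k ⊗ u)) ⊗ p), r((p ⊗ (p ⊗ m)) ⊗ m, p ⊗ k, (p ⊗ m) ⊗ m), r(p, m, k) ⊗ p ⊗ k)) ⊗ m
Canonicalize subterm:  r(r(((r(p, p, m) ⊗ ((p ⊗ u) ⊗ p)) ⊗ k) ⊗ p, r(r((u ⊗ u) ⊗ k, m, p), k ⊗ k ⊗ p ⊗ k, m ⊗ (m ⊗ p)), r(m ⊗ m ⊗ k, p ⊗ m ⊗ p ⊗ p, r(k, p, k))), r(p ⊗ p, r(m, p, k), r(m, p, m)), r(r(m ⊗ k, r(m, k, p), m ⊗ (m ⊗ (k ⊗ u)) ⊗ p), r((p ⊗ (p ⊗ m)) ⊗ m, p ⊗ k, (p ⊗ m) ⊗ m), r(p, m, k) ⊗ p ⊗ k))  →  r(r(k ⊗ p ⊗ p ⊗ p ⊗ r(p, p, m), r(r(k, m, p), k ⊗ k ⊗ k ⊗ p, m ⊗ m ⊗ p), r(k ⊗ m ⊗ m, m ⊗ p ⊗ p ⊗ p, r(k, p, k))), r(p ⊗ p, r(m, p, k), r(m, p, m)), r(r(k ⊗ m, r(m, k, p), k ⊗ m ⊗ m ⊗ p), r(m ⊗ m ⊗ p ⊗ p, k ⊗ p, m ⊗ m ⊗ p), k ⊗ p ⊗ r(p, m, k)))
Sort:  k ⊗ k ⊗ m ⊗ m ⊗ r(r(k ⊗ p ⊗ p ⊗ p ⊗ r(p, p, m), r(r(k, m, p), k ⊗ k ⊗ k ⊗ p, m ⊗ m ⊗ p), r(k ⊗ m ⊗ m, m ⊗ p ⊗ p ⊗ p, r(k, p, k))), r(p ⊗ p, r(m, p, k), r(m, p, m)), r(r(k ⊗ m, r(m, k, p), k ⊗ m ⊗ m ⊗ p), r(m ⊗ m ⊗ p ⊗ p, k ⊗ p, m ⊗ m ⊗ p), k ⊗ p ⊗ r(p, m, k)))

Answer: k ⊗ k ⊗ m ⊗ m ⊗ r(r(k ⊗ p ⊗ p ⊗ p ⊗ r(p, p, m), r(r(k, m, p), k ⊗ k ⊗ k ⊗ p, m ⊗ m ⊗ p), r(k ⊗ m ⊗ m, m ⊗ p ⊗ p ⊗ p, r(k, p, k))), r(p ⊗ p, r(m, p, k), r(m, p, m)), r(r(k ⊗ m, r(m, k, p), k ⊗ m ⊗ m ⊗ p), r(m ⊗ m ⊗ p ⊗ p, k ⊗ p, m ⊗ m ⊗ p), k ⊗ p ⊗ r(p, m, k)))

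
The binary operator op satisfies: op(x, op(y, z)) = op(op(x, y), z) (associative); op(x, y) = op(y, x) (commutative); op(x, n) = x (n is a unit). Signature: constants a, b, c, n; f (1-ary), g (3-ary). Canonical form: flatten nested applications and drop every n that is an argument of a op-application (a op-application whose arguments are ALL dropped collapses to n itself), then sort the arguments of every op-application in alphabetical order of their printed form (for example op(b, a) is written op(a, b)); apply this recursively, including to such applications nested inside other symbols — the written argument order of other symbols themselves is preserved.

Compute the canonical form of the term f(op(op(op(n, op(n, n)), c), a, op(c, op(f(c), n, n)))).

Answer: f(op(a, c, c, f(c)))

Derivation:
Work inside:  op(op(op(n, op(n, n)), c), a, op(c, op(f(c), n, n)))
Un-nest:  op(n, n, n, c, a, c, f(c), n, n)
Drop the unit:  drop n (×5)
Sort arguments:  op(a, c, c, f(c))
Reassemble:  f(op(a, c, c, f(c)))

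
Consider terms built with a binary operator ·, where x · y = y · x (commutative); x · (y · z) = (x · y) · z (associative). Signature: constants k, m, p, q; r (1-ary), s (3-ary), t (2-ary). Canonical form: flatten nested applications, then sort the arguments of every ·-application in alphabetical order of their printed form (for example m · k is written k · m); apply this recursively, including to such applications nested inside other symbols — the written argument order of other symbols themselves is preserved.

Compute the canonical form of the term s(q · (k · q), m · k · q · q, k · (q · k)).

Answer: s(k · q · q, k · m · q · q, k · k · q)

Derivation:
Focus inside:  k · (q · k)
Flatten:  k · q · k
Sort arguments:  k · k · q
Rebuild:  s(k · q · q, k · m · q · q, k · k · q)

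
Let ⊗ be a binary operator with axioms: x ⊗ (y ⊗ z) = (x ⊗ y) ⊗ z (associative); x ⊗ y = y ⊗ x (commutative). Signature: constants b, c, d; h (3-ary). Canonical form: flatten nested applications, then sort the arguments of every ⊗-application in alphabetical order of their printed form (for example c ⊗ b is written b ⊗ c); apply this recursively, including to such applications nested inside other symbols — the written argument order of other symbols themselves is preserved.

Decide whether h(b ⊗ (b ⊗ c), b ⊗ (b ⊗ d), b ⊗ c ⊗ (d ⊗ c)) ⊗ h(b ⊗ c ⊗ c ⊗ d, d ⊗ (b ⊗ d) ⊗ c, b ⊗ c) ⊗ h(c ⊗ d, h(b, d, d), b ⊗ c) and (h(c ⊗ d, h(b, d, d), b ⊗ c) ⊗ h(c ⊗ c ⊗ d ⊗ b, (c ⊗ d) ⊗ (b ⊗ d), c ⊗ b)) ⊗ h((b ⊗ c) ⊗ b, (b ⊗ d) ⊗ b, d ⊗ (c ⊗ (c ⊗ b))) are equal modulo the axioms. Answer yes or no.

Left:  h(b ⊗ (b ⊗ c), b ⊗ (b ⊗ d), b ⊗ c ⊗ (d ⊗ c)) ⊗ h(b ⊗ c ⊗ c ⊗ d, d ⊗ (b ⊗ d) ⊗ c, b ⊗ c) ⊗ h(c ⊗ d, h(b, d, d), b ⊗ c)
  Canonicalize subterm:  h(b ⊗ (b ⊗ c), b ⊗ (b ⊗ d), b ⊗ c ⊗ (d ⊗ c))  →  h(b ⊗ b ⊗ c, b ⊗ b ⊗ d, b ⊗ c ⊗ c ⊗ d)
  Inside:  h(b ⊗ c ⊗ c ⊗ d, d ⊗ (b ⊗ d) ⊗ c, b ⊗ c)  →  h(b ⊗ c ⊗ c ⊗ d, b ⊗ c ⊗ d ⊗ d, b ⊗ c)
  Sort:  h(b ⊗ b ⊗ c, b ⊗ b ⊗ d, b ⊗ c ⊗ c ⊗ d) ⊗ h(b ⊗ c ⊗ c ⊗ d, b ⊗ c ⊗ d ⊗ d, b ⊗ c) ⊗ h(c ⊗ d, h(b, d, d), b ⊗ c)
Right:  (h(c ⊗ d, h(b, d, d), b ⊗ c) ⊗ h(c ⊗ c ⊗ d ⊗ b, (c ⊗ d) ⊗ (b ⊗ d), c ⊗ b)) ⊗ h((b ⊗ c) ⊗ b, (b ⊗ d) ⊗ b, d ⊗ (c ⊗ (c ⊗ b)))
  Merge nested applications:  h(c ⊗ d, h(b, d, d), b ⊗ c) ⊗ h(c ⊗ c ⊗ d ⊗ b, (c ⊗ d) ⊗ (b ⊗ d), c ⊗ b) ⊗ h((b ⊗ c) ⊗ b, (b ⊗ d) ⊗ b, d ⊗ (c ⊗ (c ⊗ b)))
  Canonicalize subterm:  h(c ⊗ c ⊗ d ⊗ b, (c ⊗ d) ⊗ (b ⊗ d), c ⊗ b)  →  h(b ⊗ c ⊗ c ⊗ d, b ⊗ c ⊗ d ⊗ d, b ⊗ c)
  Inside:  h((b ⊗ c) ⊗ b, (b ⊗ d) ⊗ b, d ⊗ (c ⊗ (c ⊗ b)))  →  h(b ⊗ b ⊗ c, b ⊗ b ⊗ d, b ⊗ c ⊗ c ⊗ d)
  Order the arguments:  h(b ⊗ b ⊗ c, b ⊗ b ⊗ d, b ⊗ c ⊗ c ⊗ d) ⊗ h(b ⊗ c ⊗ c ⊗ d, b ⊗ c ⊗ d ⊗ d, b ⊗ c) ⊗ h(c ⊗ d, h(b, d, d), b ⊗ c)

Answer: yes — both canonical forms are h(b ⊗ b ⊗ c, b ⊗ b ⊗ d, b ⊗ c ⊗ c ⊗ d) ⊗ h(b ⊗ c ⊗ c ⊗ d, b ⊗ c ⊗ d ⊗ d, b ⊗ c) ⊗ h(c ⊗ d, h(b, d, d), b ⊗ c)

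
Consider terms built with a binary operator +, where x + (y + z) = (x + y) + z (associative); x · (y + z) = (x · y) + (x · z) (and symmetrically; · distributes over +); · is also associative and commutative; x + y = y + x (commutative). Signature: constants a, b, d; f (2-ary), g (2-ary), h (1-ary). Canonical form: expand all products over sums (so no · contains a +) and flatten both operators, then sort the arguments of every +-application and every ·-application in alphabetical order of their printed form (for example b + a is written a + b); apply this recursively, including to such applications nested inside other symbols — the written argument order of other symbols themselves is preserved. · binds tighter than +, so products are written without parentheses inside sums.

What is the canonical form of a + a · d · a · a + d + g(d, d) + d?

Merge nested applications:  a + a · a · a · d + d + g(d, d) + d
Sort arguments:  a + a · a · a · d + d + d + g(d, d)

Answer: a + a · a · a · d + d + d + g(d, d)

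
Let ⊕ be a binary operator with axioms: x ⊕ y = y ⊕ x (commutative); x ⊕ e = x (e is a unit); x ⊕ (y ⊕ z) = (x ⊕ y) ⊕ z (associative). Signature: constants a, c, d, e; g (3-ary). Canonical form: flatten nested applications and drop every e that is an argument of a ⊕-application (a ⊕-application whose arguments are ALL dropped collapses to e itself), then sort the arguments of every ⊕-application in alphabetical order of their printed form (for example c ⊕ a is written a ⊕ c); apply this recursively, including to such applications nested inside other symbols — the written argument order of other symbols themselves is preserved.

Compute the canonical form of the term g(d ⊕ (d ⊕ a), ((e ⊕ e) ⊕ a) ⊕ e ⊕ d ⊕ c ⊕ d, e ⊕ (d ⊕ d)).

Answer: g(a ⊕ d ⊕ d, a ⊕ c ⊕ d ⊕ d, d ⊕ d)

Derivation:
Descend into:  ((e ⊕ e) ⊕ a) ⊕ e ⊕ d ⊕ c ⊕ d
Merge nested applications:  e ⊕ e ⊕ a ⊕ e ⊕ d ⊕ c ⊕ d
Units out:  drop e (×3)
Sort:  a ⊕ c ⊕ d ⊕ d
Reassemble:  g(a ⊕ d ⊕ d, a ⊕ c ⊕ d ⊕ d, d ⊕ d)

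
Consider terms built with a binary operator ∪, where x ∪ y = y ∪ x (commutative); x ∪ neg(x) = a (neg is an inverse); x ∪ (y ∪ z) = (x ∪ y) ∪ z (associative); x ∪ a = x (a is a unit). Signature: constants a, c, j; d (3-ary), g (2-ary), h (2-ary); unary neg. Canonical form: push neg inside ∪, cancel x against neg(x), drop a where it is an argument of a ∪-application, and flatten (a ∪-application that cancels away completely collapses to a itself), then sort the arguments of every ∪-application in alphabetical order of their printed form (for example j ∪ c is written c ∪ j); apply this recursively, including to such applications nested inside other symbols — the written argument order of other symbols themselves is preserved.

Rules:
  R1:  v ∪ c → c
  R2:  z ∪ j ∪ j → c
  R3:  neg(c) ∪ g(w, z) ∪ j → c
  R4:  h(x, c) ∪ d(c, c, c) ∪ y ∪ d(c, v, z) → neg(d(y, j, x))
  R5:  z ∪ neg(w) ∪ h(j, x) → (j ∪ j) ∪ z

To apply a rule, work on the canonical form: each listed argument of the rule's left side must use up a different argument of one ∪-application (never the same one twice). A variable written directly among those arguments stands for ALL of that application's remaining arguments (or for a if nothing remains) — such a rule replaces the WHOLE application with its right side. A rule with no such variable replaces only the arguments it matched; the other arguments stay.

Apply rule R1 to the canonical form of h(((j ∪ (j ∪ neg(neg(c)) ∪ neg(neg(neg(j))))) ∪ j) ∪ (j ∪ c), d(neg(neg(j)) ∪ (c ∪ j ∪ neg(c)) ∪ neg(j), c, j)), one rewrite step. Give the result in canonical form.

Answer: h(c, d(j, c, j))

Derivation:
Canonical form:  h(c ∪ c ∪ j ∪ j ∪ j, d(j, c, j))
Match R1:  consume c;  v := c ∪ j ∪ j ∪ j
Every leftover argument binds to the variable; the entire application is replaced.
Giving:  h(c, d(j, c, j))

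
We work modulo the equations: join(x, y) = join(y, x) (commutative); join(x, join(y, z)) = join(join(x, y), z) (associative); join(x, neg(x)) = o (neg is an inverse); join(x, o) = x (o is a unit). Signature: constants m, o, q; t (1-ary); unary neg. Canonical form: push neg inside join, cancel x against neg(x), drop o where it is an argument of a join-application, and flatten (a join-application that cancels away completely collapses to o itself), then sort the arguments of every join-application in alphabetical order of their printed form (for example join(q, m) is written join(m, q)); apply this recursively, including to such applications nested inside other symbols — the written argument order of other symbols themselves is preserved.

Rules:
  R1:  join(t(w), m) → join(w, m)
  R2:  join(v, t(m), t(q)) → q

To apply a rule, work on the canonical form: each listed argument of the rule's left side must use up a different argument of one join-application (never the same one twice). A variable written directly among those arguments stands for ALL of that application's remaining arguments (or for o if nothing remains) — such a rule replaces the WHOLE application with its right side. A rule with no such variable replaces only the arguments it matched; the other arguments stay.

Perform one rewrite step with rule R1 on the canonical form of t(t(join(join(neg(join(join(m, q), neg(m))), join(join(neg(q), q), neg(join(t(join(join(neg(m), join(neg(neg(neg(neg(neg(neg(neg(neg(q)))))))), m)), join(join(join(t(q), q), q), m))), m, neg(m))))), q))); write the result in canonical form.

Canonical form:  t(t(neg(t(join(m, q, q, q, t(q))))))
Apply R1:  consuming m, t(q);  w := q
Result:  t(t(neg(t(join(m, q, q, q, q)))))

Answer: t(t(neg(t(join(m, q, q, q, q)))))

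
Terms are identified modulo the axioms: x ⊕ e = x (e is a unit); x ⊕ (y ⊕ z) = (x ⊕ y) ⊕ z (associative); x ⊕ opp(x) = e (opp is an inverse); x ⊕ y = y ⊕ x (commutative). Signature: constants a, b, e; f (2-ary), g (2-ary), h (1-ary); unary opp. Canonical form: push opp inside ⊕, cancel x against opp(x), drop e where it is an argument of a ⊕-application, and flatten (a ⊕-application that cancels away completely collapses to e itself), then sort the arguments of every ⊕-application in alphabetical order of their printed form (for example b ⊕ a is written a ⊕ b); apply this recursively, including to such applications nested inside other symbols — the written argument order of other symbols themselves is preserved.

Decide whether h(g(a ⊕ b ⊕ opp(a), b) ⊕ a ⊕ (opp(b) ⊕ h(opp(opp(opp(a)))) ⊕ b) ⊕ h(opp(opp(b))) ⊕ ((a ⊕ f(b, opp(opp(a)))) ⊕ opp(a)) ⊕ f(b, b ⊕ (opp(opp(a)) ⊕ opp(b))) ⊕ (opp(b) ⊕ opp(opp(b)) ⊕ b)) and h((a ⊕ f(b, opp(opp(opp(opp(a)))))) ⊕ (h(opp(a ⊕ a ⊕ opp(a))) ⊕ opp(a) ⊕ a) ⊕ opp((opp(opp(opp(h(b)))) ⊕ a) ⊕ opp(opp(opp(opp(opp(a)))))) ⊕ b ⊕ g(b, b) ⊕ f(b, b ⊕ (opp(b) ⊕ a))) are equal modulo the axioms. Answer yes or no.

Left:  h(g(a ⊕ b ⊕ opp(a), b) ⊕ a ⊕ (opp(b) ⊕ h(opp(opp(opp(a)))) ⊕ b) ⊕ h(opp(opp(b))) ⊕ ((a ⊕ f(b, opp(opp(a)))) ⊕ opp(a)) ⊕ f(b, b ⊕ (opp(opp(a)) ⊕ opp(b))) ⊕ (opp(b) ⊕ opp(opp(b)) ⊕ b))
  Descend into:  g(a ⊕ b ⊕ opp(a), b) ⊕ a ⊕ (opp(b) ⊕ h(opp(opp(opp(a)))) ⊕ b) ⊕ h(opp(opp(b))) ⊕ ((a ⊕ f(b, opp(opp(a)))) ⊕ opp(a)) ⊕ f(b, b ⊕ (opp(opp(a)) ⊕ opp(b))) ⊕ (opp(b) ⊕ opp(opp(b)) ⊕ b)
  Push opp inside:  distribute opp over ⊕ and collapse double opp
  Collect:  g(b, b) ⊕ a ⊕ b ⊕ h(opp(a)) ⊕ h(b) ⊕ f(b, a) ⊕ f(b, a)
  Sort:  a ⊕ b ⊕ f(b, a) ⊕ f(b, a) ⊕ g(b, b) ⊕ h(b) ⊕ h(opp(a))
  Reassemble:  h(a ⊕ b ⊕ f(b, a) ⊕ f(b, a) ⊕ g(b, b) ⊕ h(b) ⊕ h(opp(a)))
Right:  h((a ⊕ f(b, opp(opp(opp(opp(a)))))) ⊕ (h(opp(a ⊕ a ⊕ opp(a))) ⊕ opp(a) ⊕ a) ⊕ opp((opp(opp(opp(h(b)))) ⊕ a) ⊕ opp(opp(opp(opp(opp(a)))))) ⊕ b ⊕ g(b, b) ⊕ f(b, b ⊕ (opp(b) ⊕ a)))
  Descend into:  (a ⊕ f(b, opp(opp(opp(opp(a)))))) ⊕ (h(opp(a ⊕ a ⊕ opp(a))) ⊕ opp(a) ⊕ a) ⊕ opp((opp(opp(opp(h(b)))) ⊕ a) ⊕ opp(opp(opp(opp(opp(a)))))) ⊕ b ⊕ g(b, b) ⊕ f(b, b ⊕ (opp(b) ⊕ a))
  Push opp inside:  distribute opp over ⊕ and collapse double opp
  Collect terms:  a ⊕ f(b, a) ⊕ f(b, a) ⊕ h(opp(a)) ⊕ h(b) ⊕ b ⊕ g(b, b)
  Sort:  a ⊕ b ⊕ f(b, a) ⊕ f(b, a) ⊕ g(b, b) ⊕ h(b) ⊕ h(opp(a))
  Rebuild:  h(a ⊕ b ⊕ f(b, a) ⊕ f(b, a) ⊕ g(b, b) ⊕ h(b) ⊕ h(opp(a)))

Answer: yes — both canonical forms are h(a ⊕ b ⊕ f(b, a) ⊕ f(b, a) ⊕ g(b, b) ⊕ h(b) ⊕ h(opp(a)))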